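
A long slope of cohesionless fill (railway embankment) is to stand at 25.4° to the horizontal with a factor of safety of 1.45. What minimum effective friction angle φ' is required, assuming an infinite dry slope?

φ' = 34.5°

FS = tanφ'/tanβ ⇒ tanφ' = FS · tanβ = 1.45 · tan25.4° = 0.6885
φ' = arctan(0.6885) = 34.55°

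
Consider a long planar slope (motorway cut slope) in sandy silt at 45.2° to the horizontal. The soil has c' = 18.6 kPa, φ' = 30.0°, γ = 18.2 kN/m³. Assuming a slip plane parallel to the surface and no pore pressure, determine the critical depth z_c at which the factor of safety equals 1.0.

Setting FS = 1.00 in FS = [c' + γz cos²β tanφ'] / [γz sinβ cosβ] and solving for z:
z = c' / [γ cosβ (FS·sinβ − cosβ·tanφ')]
  = 18.6 / [18.2·cos45.2°·(1.00·sin45.2° − cos45.2°·tan30.0°)]
  = 18.6 / [18.2·0.7046·(1.00·0.7096 − 0.7046·0.5774)]
  = 18.6 / 3.8826 = 4.791 m

z_c = 4.79 m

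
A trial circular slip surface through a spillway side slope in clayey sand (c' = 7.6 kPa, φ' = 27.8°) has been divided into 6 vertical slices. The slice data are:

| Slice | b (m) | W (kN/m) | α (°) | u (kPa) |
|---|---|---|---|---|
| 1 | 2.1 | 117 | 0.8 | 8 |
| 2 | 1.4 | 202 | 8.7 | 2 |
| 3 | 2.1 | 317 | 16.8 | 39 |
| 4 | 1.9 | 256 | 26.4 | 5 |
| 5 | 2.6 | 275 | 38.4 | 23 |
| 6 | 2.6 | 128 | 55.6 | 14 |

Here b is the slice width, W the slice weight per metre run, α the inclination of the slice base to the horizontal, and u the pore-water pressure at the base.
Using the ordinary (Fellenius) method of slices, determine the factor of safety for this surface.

Ordinary method of slices: FS = Σ[c'·Δl_i + (W_i cosα_i − u_i·Δl_i)·tanφ'] / Σ W_i sinα_i, with Δl_i = b_i / cosα_i.
Slice 1: Δl = 2.1/cos0.8° = 2.100 m; N'_1 = 117·cos0.8° − 8·2.100 = 100.2; c'Δl = 15.96; W sinα = 1.6
Slice 2: Δl = 1.4/cos8.7° = 1.416 m; N'_2 = 202·cos8.7° − 2·1.416 = 196.8; c'Δl = 10.76; W sinα = 30.6
Slice 3: Δl = 2.1/cos16.8° = 2.194 m; N'_3 = 317·cos16.8° − 39·2.194 = 217.9; c'Δl = 16.67; W sinα = 91.6
Slice 4: Δl = 1.9/cos26.4° = 2.121 m; N'_4 = 256·cos26.4° − 5·2.121 = 218.7; c'Δl = 16.12; W sinα = 113.8
Slice 5: Δl = 2.6/cos38.4° = 3.318 m; N'_5 = 275·cos38.4° − 23·3.318 = 139.2; c'Δl = 25.21; W sinα = 170.8
Slice 6: Δl = 2.6/cos55.6° = 4.602 m; N'_6 = 128·cos55.6° − 14·4.602 = 7.9; c'Δl = 34.98; W sinα = 105.6
Σc'Δl = 119.7 kN/m; ΣN' = 880.7 kN/m; ΣW sinα = 514.1 kN/m
Resisting = 119.7 + 880.7·tan27.8° = 119.7 + 464.4 = 584.1 kN/m
FS = 584.1 / 514.1 = 1.136

FS = 1.14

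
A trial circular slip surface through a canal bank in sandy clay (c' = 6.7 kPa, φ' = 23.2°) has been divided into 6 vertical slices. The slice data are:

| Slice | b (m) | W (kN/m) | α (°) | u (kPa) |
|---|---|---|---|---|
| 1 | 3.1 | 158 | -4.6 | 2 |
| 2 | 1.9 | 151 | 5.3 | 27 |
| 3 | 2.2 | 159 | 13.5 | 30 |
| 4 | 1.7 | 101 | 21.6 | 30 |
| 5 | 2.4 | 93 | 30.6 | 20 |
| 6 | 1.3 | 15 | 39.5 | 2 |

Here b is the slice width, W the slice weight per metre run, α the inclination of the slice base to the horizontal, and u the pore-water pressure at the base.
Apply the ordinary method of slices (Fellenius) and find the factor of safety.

Ordinary method of slices: FS = Σ[c'·Δl_i + (W_i cosα_i − u_i·Δl_i)·tanφ'] / Σ W_i sinα_i, with Δl_i = b_i / cosα_i.
Slice 1: Δl = 3.1/cos(-4.6°) = 3.110 m; N'_1 = 158·cos(-4.6°) − 2·3.110 = 151.3; c'Δl = 20.84; W sinα = -12.7
Slice 2: Δl = 1.9/cos5.3° = 1.908 m; N'_2 = 151·cos5.3° − 27·1.908 = 98.8; c'Δl = 12.78; W sinα = 13.9
Slice 3: Δl = 2.2/cos13.5° = 2.263 m; N'_3 = 159·cos13.5° − 30·2.263 = 86.7; c'Δl = 15.16; W sinα = 37.1
Slice 4: Δl = 1.7/cos21.6° = 1.828 m; N'_4 = 101·cos21.6° − 30·1.828 = 39.1; c'Δl = 12.25; W sinα = 37.2
Slice 5: Δl = 2.4/cos30.6° = 2.788 m; N'_5 = 93·cos30.6° − 20·2.788 = 24.3; c'Δl = 18.68; W sinα = 47.3
Slice 6: Δl = 1.3/cos39.5° = 1.685 m; N'_6 = 15·cos39.5° − 2·1.685 = 8.2; c'Δl = 11.29; W sinα = 9.5
Σc'Δl = 91.0 kN/m; ΣN' = 408.4 kN/m; ΣW sinα = 132.5 kN/m
Resisting = 91.0 + 408.4·tan23.2° = 91.0 + 175.0 = 266.0 kN/m
FS = 266.0 / 132.5 = 2.008

FS = 2.01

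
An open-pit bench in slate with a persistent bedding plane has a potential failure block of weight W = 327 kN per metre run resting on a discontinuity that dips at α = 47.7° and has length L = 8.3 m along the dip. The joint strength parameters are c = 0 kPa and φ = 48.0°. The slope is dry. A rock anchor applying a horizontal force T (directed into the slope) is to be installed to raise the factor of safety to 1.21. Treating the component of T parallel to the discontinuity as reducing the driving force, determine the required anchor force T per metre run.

T = 29 kN/m

Resolving forces along and normal to the sliding plane, with the horizontal anchor force T adding T·sinα to the effective normal force and T·cosα acting up the plane against the driving force:
FS = [cL + (W cosα + T sinα) tanφ] / [W sinα − T cosα]
Without the anchor: N' = 220.1 kN/m, driving T_d = 241.9 kN/m, resisting R = 0·8.3 + 220.1·tan48.0° = 244.4 kN/m, FS = 1.01.
Setting FS = 1.21 and solving for T:
1.21·(241.9 − T cos47.7°) = 244.4 + T sin47.7°·tan48.0°
T·(sin47.7°·tan48.0° + 1.21·cos47.7°) = 1.21·241.9 − 244.4
T·(0.7396·1.1106 + 1.21·0.6730) = 292.6 − 244.4 = 48.2
T·1.6358 = 48.2
T = 29.5 kN/m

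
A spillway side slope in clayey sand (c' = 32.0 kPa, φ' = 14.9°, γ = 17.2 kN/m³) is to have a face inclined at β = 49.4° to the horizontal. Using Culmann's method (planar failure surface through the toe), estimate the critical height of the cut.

H_c = 31.05 m

Culmann's analysis gives the critical failure plane at α_cr = (β + φ')/2 = (49.4 + 14.9)/2 = 32.1°, and the critical height
H_c = (4c'/γ) · sinβ cosφ' / [1 − cos(β − φ')]
    = (4·32.0/17.2) · sin49.4°·cos14.9° / [1 − cos(34.5°)]
    = 7.442 · 0.7593·0.9664 / [1 − 0.8241]
    = 7.442 · 0.7337 / 0.1759
    = 31.05 m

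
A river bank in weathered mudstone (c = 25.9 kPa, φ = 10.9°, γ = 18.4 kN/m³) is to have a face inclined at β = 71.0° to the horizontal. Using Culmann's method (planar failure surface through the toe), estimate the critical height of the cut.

H_c = 10.42 m

Culmann's analysis gives the critical failure plane at α_cr = (β + φ)/2 = (71.0 + 10.9)/2 = 41.0°, and the critical height
H_c = (4c/γ) · sinβ cosφ / [1 − cos(β − φ)]
    = (4·25.9/18.4) · sin71.0°·cos10.9° / [1 − cos(60.1°)]
    = 5.630 · 0.9455·0.9820 / [1 − 0.4985]
    = 5.630 · 0.9285 / 0.5015
    = 10.42 m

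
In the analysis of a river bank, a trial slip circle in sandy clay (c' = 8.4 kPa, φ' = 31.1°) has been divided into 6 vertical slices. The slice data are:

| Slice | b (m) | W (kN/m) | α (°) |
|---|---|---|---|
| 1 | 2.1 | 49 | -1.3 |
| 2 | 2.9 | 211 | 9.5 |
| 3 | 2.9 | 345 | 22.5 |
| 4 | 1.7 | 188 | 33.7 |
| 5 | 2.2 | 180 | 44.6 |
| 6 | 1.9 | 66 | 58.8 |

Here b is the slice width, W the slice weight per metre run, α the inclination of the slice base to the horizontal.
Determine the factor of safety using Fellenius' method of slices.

FS = 1.51

Ordinary method of slices: FS = Σ[c'·Δl_i + (W_i cosα_i)·tanφ'] / Σ W_i sinα_i, with Δl_i = b_i / cosα_i.
Slice 1: Δl = 2.1/cos(-1.3°) = 2.101 m; N'_1 = 49·cos(-1.3°) = 49.0; c'Δl = 17.64; W sinα = -1.1
Slice 2: Δl = 2.9/cos9.5° = 2.940 m; N'_2 = 211·cos9.5° = 208.1; c'Δl = 24.70; W sinα = 34.8
Slice 3: Δl = 2.9/cos22.5° = 3.139 m; N'_3 = 345·cos22.5° = 318.7; c'Δl = 26.37; W sinα = 132.0
Slice 4: Δl = 1.7/cos33.7° = 2.043 m; N'_4 = 188·cos33.7° = 156.4; c'Δl = 17.16; W sinα = 104.3
Slice 5: Δl = 2.2/cos44.6° = 3.090 m; N'_5 = 180·cos44.6° = 128.2; c'Δl = 25.95; W sinα = 126.4
Slice 6: Δl = 1.9/cos58.8° = 3.668 m; N'_6 = 66·cos58.8° = 34.2; c'Δl = 30.81; W sinα = 56.5
Σc'Δl = 142.6 kN/m; ΣN' = 894.6 kN/m; ΣW sinα = 452.9 kN/m
Resisting = 142.6 + 894.6·tan31.1° = 142.6 + 539.7 = 682.3 kN/m
FS = 682.3 / 452.9 = 1.507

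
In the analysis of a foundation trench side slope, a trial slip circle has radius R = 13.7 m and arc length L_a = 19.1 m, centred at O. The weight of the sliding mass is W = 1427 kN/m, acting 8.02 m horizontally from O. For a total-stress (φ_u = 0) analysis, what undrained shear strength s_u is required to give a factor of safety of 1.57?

FS = s_u·L_a·R / (W·d), so s_u = FS·W·d / (L_a·R).
s_u = 1.57·1427·8.02 / (19.10·13.7) = 17967.9 / 261.67 = 68.67 kPa

s_u = 68.7 kPa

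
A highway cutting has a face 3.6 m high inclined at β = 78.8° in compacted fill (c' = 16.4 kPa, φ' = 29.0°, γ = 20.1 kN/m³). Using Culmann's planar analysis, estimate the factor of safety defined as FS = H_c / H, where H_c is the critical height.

H_c = (4c'/γ) · sinβ cosφ' / [1 − cos(β − φ')]
    = (4·16.4/20.1) · sin78.8°·cos29.0° / [1 − cos49.8°]
    = 3.264 · 0.8580 / 0.3545 = 7.90 m
FS = H_c / H = 7.90 / 3.6 = 2.194

FS = 2.19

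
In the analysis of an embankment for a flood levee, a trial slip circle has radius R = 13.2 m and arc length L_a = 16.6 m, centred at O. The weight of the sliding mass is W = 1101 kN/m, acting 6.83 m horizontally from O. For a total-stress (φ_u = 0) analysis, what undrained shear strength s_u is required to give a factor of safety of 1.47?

FS = s_u·L_a·R / (W·d), so s_u = FS·W·d / (L_a·R).
s_u = 1.47·1101·6.83 / (16.60·13.2) = 11054.2 / 219.12 = 50.45 kPa

s_u = 50.4 kPa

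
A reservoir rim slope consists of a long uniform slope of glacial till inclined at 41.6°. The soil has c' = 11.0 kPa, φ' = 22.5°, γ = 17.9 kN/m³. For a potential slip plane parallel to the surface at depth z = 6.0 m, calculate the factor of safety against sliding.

FS = 0.67

For an infinite slope with a slip plane parallel to the surface (no pore pressure): FS = [c' + γz cos²β tanφ'] / [γz sinβ cosβ].
γz = 17.9·6.0 = 107.40 kN/m²
Numerator = 11.0 + 107.40·cos²41.6°·tan22.5° = 11.0 + 107.40·0.5592·0.4142 = 35.877 kPa
Denominator = 107.40·sin41.6°·cos41.6° = 107.40·0.6639·0.7478 = 53.322 kPa
FS = 35.877 / 53.322 = 0.673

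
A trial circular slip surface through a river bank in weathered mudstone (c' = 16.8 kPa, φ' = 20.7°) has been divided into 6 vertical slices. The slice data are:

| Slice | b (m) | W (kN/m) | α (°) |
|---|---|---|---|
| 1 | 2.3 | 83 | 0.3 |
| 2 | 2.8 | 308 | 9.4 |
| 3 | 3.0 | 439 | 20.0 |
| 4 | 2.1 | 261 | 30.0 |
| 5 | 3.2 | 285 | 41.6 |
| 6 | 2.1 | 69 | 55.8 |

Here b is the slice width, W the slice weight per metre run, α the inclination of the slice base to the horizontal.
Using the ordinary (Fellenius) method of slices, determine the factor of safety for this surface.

Ordinary method of slices: FS = Σ[c'·Δl_i + (W_i cosα_i)·tanφ'] / Σ W_i sinα_i, with Δl_i = b_i / cosα_i.
Slice 1: Δl = 2.3/cos0.3° = 2.300 m; N'_1 = 83·cos0.3° = 83.0; c'Δl = 38.64; W sinα = 0.4
Slice 2: Δl = 2.8/cos9.4° = 2.838 m; N'_2 = 308·cos9.4° = 303.9; c'Δl = 47.68; W sinα = 50.3
Slice 3: Δl = 3.0/cos20.0° = 3.193 m; N'_3 = 439·cos20.0° = 412.5; c'Δl = 53.63; W sinα = 150.1
Slice 4: Δl = 2.1/cos30.0° = 2.425 m; N'_4 = 261·cos30.0° = 226.0; c'Δl = 40.74; W sinα = 130.5
Slice 5: Δl = 3.2/cos41.6° = 4.279 m; N'_5 = 285·cos41.6° = 213.1; c'Δl = 71.89; W sinα = 189.2
Slice 6: Δl = 2.1/cos55.8° = 3.736 m; N'_6 = 69·cos55.8° = 38.8; c'Δl = 62.77; W sinα = 57.1
Σc'Δl = 315.4 kN/m; ΣN' = 1277.3 kN/m; ΣW sinα = 577.7 kN/m
Resisting = 315.4 + 1277.3·tan20.7° = 315.4 + 482.7 = 798.0 kN/m
FS = 798.0 / 577.7 = 1.381

FS = 1.38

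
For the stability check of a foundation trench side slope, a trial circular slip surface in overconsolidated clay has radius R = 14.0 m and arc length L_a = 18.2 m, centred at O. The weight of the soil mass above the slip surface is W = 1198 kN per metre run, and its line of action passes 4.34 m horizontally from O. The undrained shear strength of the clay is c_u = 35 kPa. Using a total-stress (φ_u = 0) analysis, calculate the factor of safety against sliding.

Taking moments about the centre O, the resisting moment is provided by the undrained shear strength acting along the arc:
M_R = c_u·L_a·R = 35·18.20·14.0 = 8918.0 kN·m/m
M_D = W·d = 1198·4.34 = 5199.3 kN·m/m
FS = M_R / M_D = 8918.0 / 5199.3 = 1.715

FS = 1.72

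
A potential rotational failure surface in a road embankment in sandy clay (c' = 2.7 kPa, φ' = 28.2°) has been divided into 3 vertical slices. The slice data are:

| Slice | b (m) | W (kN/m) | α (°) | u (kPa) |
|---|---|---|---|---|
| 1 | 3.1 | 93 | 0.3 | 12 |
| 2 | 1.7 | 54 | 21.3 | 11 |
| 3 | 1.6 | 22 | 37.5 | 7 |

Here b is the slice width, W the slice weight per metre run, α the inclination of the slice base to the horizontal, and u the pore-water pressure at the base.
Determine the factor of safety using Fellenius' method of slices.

Ordinary method of slices: FS = Σ[c'·Δl_i + (W_i cosα_i − u_i·Δl_i)·tanφ'] / Σ W_i sinα_i, with Δl_i = b_i / cosα_i.
Slice 1: Δl = 3.1/cos0.3° = 3.100 m; N'_1 = 93·cos0.3° − 12·3.100 = 55.8; c'Δl = 8.37; W sinα = 0.5
Slice 2: Δl = 1.7/cos21.3° = 1.825 m; N'_2 = 54·cos21.3° − 11·1.825 = 30.2; c'Δl = 4.93; W sinα = 19.6
Slice 3: Δl = 1.6/cos37.5° = 2.017 m; N'_3 = 22·cos37.5° − 7·2.017 = 3.3; c'Δl = 5.45; W sinα = 13.4
Σc'Δl = 18.7 kN/m; ΣN' = 89.4 kN/m; ΣW sinα = 33.5 kN/m
Resisting = 18.7 + 89.4·tan28.2° = 18.7 + 47.9 = 66.7 kN/m
FS = 66.7 / 33.5 = 1.990

FS = 1.99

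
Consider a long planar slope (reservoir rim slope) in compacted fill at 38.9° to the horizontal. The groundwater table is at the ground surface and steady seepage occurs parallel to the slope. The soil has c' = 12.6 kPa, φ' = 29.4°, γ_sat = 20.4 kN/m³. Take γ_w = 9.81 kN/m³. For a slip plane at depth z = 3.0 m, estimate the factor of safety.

FS = 0.78

With seepage parallel to the slope and the water table at the surface, the effective normal stress on the slip plane uses the buoyant unit weight γ' = γ_sat − γ_w while the driving shear stress uses γ_sat:
FS = [c' + γ' z cos²β tanφ'] / [γ_sat z sinβ cosβ]
γ' = 20.4 − 9.81 = 10.59 kN/m³
Numerator = 12.6 + 10.59·3.0·cos²38.9°·tan29.4° = 12.6 + 10.59·3.0·0.6057·0.5635 = 23.442 kPa
Denominator = 20.4·3.0·sin38.9°·cos38.9° = 20.4·3.0·0.6280·0.7782 = 29.909 kPa
FS = 23.442 / 29.909 = 0.784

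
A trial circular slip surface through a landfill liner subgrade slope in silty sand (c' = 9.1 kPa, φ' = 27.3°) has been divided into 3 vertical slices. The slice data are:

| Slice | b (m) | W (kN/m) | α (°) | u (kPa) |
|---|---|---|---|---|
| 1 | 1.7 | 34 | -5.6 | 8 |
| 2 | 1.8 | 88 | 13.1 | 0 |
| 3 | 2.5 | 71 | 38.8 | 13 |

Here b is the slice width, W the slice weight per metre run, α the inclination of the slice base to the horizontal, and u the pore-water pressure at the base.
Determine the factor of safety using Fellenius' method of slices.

Ordinary method of slices: FS = Σ[c'·Δl_i + (W_i cosα_i − u_i·Δl_i)·tanφ'] / Σ W_i sinα_i, with Δl_i = b_i / cosα_i.
Slice 1: Δl = 1.7/cos(-5.6°) = 1.708 m; N'_1 = 34·cos(-5.6°) − 8·1.708 = 20.2; c'Δl = 15.54; W sinα = -3.3
Slice 2: Δl = 1.8/cos13.1° = 1.848 m; N'_2 = 88·cos13.1° − 0·1.848 = 85.7; c'Δl = 16.82; W sinα = 19.9
Slice 3: Δl = 2.5/cos38.8° = 3.208 m; N'_3 = 71·cos38.8° − 13·3.208 = 13.6; c'Δl = 29.19; W sinα = 44.5
Σc'Δl = 61.6 kN/m; ΣN' = 119.5 kN/m; ΣW sinα = 61.1 kN/m
Resisting = 61.6 + 119.5·tan27.3° = 61.6 + 61.7 = 123.2 kN/m
FS = 123.2 / 61.1 = 2.016

FS = 2.02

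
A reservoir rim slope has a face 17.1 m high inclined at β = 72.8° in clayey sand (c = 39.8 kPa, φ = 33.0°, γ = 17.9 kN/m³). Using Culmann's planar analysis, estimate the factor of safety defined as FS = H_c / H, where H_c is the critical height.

H_c = (4c/γ) · sinβ cosφ / [1 − cos(β − φ)]
    = (4·39.8/17.9) · sin72.8°·cos33.0° / [1 − cos39.8°]
    = 8.894 · 0.8012 / 0.2317 = 30.75 m
FS = H_c / H = 30.75 / 17.1 = 1.798

FS = 1.80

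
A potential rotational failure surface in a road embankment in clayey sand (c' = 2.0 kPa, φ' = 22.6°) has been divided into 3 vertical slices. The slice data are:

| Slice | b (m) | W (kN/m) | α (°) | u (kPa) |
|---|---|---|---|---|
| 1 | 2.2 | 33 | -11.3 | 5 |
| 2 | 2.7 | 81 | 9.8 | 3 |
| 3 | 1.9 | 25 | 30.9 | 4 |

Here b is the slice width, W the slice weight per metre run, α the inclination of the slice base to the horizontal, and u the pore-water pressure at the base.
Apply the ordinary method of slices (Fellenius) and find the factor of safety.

FS = 2.89

Ordinary method of slices: FS = Σ[c'·Δl_i + (W_i cosα_i − u_i·Δl_i)·tanφ'] / Σ W_i sinα_i, with Δl_i = b_i / cosα_i.
Slice 1: Δl = 2.2/cos(-11.3°) = 2.243 m; N'_1 = 33·cos(-11.3°) − 5·2.243 = 21.1; c'Δl = 4.49; W sinα = -6.5
Slice 2: Δl = 2.7/cos9.8° = 2.740 m; N'_2 = 81·cos9.8° − 3·2.740 = 71.6; c'Δl = 5.48; W sinα = 13.8
Slice 3: Δl = 1.9/cos30.9° = 2.214 m; N'_3 = 25·cos30.9° − 4·2.214 = 12.6; c'Δl = 4.43; W sinα = 12.8
Σc'Δl = 14.4 kN/m; ΣN' = 105.3 kN/m; ΣW sinα = 20.2 kN/m
Resisting = 14.4 + 105.3·tan22.6° = 14.4 + 43.8 = 58.2 kN/m
FS = 58.2 / 20.2 = 2.889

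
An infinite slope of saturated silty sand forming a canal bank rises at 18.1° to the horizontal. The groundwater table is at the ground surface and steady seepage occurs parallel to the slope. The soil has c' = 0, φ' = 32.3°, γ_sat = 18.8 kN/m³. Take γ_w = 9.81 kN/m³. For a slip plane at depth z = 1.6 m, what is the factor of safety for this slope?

FS = 0.92

With seepage parallel to the slope and the water table at the surface, the effective normal stress on the slip plane uses the buoyant unit weight γ' = γ_sat − γ_w while the driving shear stress uses γ_sat:
FS = [c' + γ' z cos²β tanφ'] / [γ_sat z sinβ cosβ]
(For c' = 0 this reduces to FS = (γ'/γ_sat)·tanφ'/tanβ.)
γ' = 18.8 − 9.81 = 8.99 kN/m³
Numerator = 0.0 + 8.99·1.6·cos²18.1°·tan32.3° = 0.0 + 8.99·1.6·0.9035·0.6322 = 8.216 kPa
Denominator = 18.8·1.6·sin18.1°·cos18.1° = 18.8·1.6·0.3107·0.9505 = 8.883 kPa
FS = 8.216 / 8.883 = 0.925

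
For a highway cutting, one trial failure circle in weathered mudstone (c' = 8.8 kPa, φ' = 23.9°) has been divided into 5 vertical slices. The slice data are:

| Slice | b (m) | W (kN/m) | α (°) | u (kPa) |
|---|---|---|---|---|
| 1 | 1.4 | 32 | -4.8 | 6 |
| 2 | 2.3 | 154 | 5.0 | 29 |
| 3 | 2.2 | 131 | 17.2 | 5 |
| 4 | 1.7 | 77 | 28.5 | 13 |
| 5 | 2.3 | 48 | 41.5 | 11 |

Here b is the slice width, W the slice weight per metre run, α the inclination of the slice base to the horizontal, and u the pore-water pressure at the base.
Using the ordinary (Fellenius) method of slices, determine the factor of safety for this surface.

Ordinary method of slices: FS = Σ[c'·Δl_i + (W_i cosα_i − u_i·Δl_i)·tanφ'] / Σ W_i sinα_i, with Δl_i = b_i / cosα_i.
Slice 1: Δl = 1.4/cos(-4.8°) = 1.405 m; N'_1 = 32·cos(-4.8°) − 6·1.405 = 23.5; c'Δl = 12.36; W sinα = -2.7
Slice 2: Δl = 2.3/cos5.0° = 2.309 m; N'_2 = 154·cos5.0° − 29·2.309 = 86.5; c'Δl = 20.32; W sinα = 13.4
Slice 3: Δl = 2.2/cos17.2° = 2.303 m; N'_3 = 131·cos17.2° − 5·2.303 = 113.6; c'Δl = 20.27; W sinα = 38.7
Slice 4: Δl = 1.7/cos28.5° = 1.934 m; N'_4 = 77·cos28.5° − 13·1.934 = 42.5; c'Δl = 17.02; W sinα = 36.7
Slice 5: Δl = 2.3/cos41.5° = 3.071 m; N'_5 = 48·cos41.5° − 11·3.071 = 2.2; c'Δl = 27.02; W sinα = 31.8
Σc'Δl = 97.0 kN/m; ΣN' = 268.2 kN/m; ΣW sinα = 118.0 kN/m
Resisting = 97.0 + 268.2·tan23.9° = 97.0 + 118.9 = 215.9 kN/m
FS = 215.9 / 118.0 = 1.829

FS = 1.83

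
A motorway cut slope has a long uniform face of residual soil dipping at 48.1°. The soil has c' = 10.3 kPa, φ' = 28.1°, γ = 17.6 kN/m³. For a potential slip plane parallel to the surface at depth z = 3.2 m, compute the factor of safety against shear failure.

For an infinite slope with a slip plane parallel to the surface (no pore pressure): FS = [c' + γz cos²β tanφ'] / [γz sinβ cosβ].
γz = 17.6·3.2 = 56.32 kN/m²
Numerator = 10.3 + 56.32·cos²48.1°·tan28.1° = 10.3 + 56.32·0.4460·0.5340 = 23.712 kPa
Denominator = 56.32·sin48.1°·cos48.1° = 56.32·0.7443·0.6678 = 27.995 kPa
FS = 23.712 / 27.995 = 0.847

FS = 0.85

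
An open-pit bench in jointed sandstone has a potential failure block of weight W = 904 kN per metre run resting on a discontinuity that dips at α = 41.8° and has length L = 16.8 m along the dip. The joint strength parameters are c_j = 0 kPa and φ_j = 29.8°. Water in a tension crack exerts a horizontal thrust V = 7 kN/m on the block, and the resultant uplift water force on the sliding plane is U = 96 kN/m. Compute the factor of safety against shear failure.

FS = 0.54

Resolving the block weight along and normal to the plane and applying the Mohr–Coulomb strength on the joint:
N' = W cosα − U − V sinα = 904·cos41.8° − 96 − 7·sin41.8° = 573.2 kN/m
Driving force T = W sinα + V cosα = 904·sin41.8° + 7·cos41.8° = 607.8 kN/m
Resisting force R = c_j·L + N'·tanφ_j = 0·16.8 + 573.2·tan29.8° = 0.0 + 328.3 = 328.3 kN/m
FS = R / T = 328.3 / 607.8 = 0.540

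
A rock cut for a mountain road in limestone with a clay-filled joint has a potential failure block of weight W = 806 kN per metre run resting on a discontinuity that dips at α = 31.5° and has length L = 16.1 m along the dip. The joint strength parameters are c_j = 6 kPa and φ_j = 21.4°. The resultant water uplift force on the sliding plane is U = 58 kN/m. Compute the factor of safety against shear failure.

FS = 0.81

Resolving the block weight along and normal to the plane and applying the Mohr–Coulomb strength on the joint:
N' = W cosα − U = 806·cos31.5° − 58 = 629.2 kN/m
Driving force T = W sinα = 806·sin31.5° = 421.1 kN/m
Resisting force R = c_j·L + N'·tanφ_j = 6·16.1 + 629.2·tan21.4° = 96.6 + 246.6 = 343.2 kN/m
FS = R / T = 343.2 / 421.1 = 0.815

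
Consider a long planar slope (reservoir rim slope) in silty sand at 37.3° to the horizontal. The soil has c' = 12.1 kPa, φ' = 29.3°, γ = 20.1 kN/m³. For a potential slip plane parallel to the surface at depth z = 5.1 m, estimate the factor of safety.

FS = 0.98

For an infinite slope with a slip plane parallel to the surface (no pore pressure): FS = [c' + γz cos²β tanφ'] / [γz sinβ cosβ].
γz = 20.1·5.1 = 102.51 kN/m²
Numerator = 12.1 + 102.51·cos²37.3°·tan29.3° = 12.1 + 102.51·0.6328·0.5612 = 48.501 kPa
Denominator = 102.51·sin37.3°·cos37.3° = 102.51·0.6060·0.7955 = 49.415 kPa
FS = 48.501 / 49.415 = 0.982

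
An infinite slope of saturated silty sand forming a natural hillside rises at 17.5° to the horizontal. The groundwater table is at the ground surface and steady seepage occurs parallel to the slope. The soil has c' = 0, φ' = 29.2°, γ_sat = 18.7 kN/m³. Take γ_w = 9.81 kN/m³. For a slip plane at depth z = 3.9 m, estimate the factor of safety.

FS = 0.84

With seepage parallel to the slope and the water table at the surface, the effective normal stress on the slip plane uses the buoyant unit weight γ' = γ_sat − γ_w while the driving shear stress uses γ_sat:
FS = [c' + γ' z cos²β tanφ'] / [γ_sat z sinβ cosβ]
(For c' = 0 this reduces to FS = (γ'/γ_sat)·tanφ'/tanβ.)
γ' = 18.7 − 9.81 = 8.89 kN/m³
Numerator = 0.0 + 8.89·3.9·cos²17.5°·tan29.2° = 0.0 + 8.89·3.9·0.9096·0.5589 = 17.625 kPa
Denominator = 18.7·3.9·sin17.5°·cos17.5° = 18.7·3.9·0.3007·0.9537 = 20.915 kPa
FS = 17.625 / 20.915 = 0.843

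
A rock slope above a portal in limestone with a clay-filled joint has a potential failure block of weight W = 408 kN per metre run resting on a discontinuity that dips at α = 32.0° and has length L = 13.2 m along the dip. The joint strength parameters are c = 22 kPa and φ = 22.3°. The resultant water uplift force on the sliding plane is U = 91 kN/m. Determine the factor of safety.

Resolving the block weight along and normal to the plane and applying the Mohr–Coulomb strength on the joint:
N' = W cosα − U = 408·cos32.0° − 91 = 255.0 kN/m
Driving force T = W sinα = 408·sin32.0° = 216.2 kN/m
Resisting force R = c·L + N'·tanφ = 22·13.2 + 255.0·tan22.3° = 290.4 + 104.6 = 395.0 kN/m
FS = R / T = 395.0 / 216.2 = 1.827

FS = 1.83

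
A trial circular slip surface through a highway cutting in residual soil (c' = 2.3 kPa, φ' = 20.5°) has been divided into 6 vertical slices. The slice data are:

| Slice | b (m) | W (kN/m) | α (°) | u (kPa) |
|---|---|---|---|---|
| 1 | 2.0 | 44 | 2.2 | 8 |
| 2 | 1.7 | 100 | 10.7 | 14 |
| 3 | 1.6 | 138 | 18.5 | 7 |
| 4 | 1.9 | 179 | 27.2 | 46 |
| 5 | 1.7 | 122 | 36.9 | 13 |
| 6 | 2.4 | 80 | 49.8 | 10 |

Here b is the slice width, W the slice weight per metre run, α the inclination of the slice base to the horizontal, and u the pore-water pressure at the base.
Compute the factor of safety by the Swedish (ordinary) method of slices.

FS = 0.60

Ordinary method of slices: FS = Σ[c'·Δl_i + (W_i cosα_i − u_i·Δl_i)·tanφ'] / Σ W_i sinα_i, with Δl_i = b_i / cosα_i.
Slice 1: Δl = 2.0/cos2.2° = 2.001 m; N'_1 = 44·cos2.2° − 8·2.001 = 28.0; c'Δl = 4.60; W sinα = 1.7
Slice 2: Δl = 1.7/cos10.7° = 1.730 m; N'_2 = 100·cos10.7° − 14·1.730 = 74.0; c'Δl = 3.98; W sinα = 18.6
Slice 3: Δl = 1.6/cos18.5° = 1.687 m; N'_3 = 138·cos18.5° − 7·1.687 = 119.1; c'Δl = 3.88; W sinα = 43.8
Slice 4: Δl = 1.9/cos27.2° = 2.136 m; N'_4 = 179·cos27.2° − 46·2.136 = 60.9; c'Δl = 4.91; W sinα = 81.8
Slice 5: Δl = 1.7/cos36.9° = 2.126 m; N'_5 = 122·cos36.9° − 13·2.126 = 69.9; c'Δl = 4.89; W sinα = 73.3
Slice 6: Δl = 2.4/cos49.8° = 3.718 m; N'_6 = 80·cos49.8° − 10·3.718 = 14.5; c'Δl = 8.55; W sinα = 61.1
Σc'Δl = 30.8 kN/m; ΣN' = 366.4 kN/m; ΣW sinα = 280.2 kN/m
Resisting = 30.8 + 366.4·tan20.5° = 30.8 + 137.0 = 167.8 kN/m
FS = 167.8 / 280.2 = 0.599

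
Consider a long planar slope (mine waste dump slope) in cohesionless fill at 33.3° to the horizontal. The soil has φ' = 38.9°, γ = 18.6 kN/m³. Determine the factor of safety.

For a dry cohesionless infinite slope the factor of safety is FS = tanφ' / tanβ.
FS = tan38.9° / tan33.3° = 0.8069 / 0.6569 = 1.228

FS = 1.23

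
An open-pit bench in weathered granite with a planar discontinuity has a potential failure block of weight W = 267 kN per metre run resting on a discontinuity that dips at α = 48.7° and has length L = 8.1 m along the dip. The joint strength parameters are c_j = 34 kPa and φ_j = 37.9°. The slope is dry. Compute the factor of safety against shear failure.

Resolving the block weight along and normal to the plane and applying the Mohr–Coulomb strength on the joint:
N' = W cosα = 267·cos48.7° = 176.2 kN/m
Driving force T = W sinα = 267·sin48.7° = 200.6 kN/m
Resisting force R = c_j·L + N'·tanφ_j = 34·8.1 + 176.2·tan37.9° = 275.4 + 137.2 = 412.6 kN/m
FS = R / T = 412.6 / 200.6 = 2.057

FS = 2.06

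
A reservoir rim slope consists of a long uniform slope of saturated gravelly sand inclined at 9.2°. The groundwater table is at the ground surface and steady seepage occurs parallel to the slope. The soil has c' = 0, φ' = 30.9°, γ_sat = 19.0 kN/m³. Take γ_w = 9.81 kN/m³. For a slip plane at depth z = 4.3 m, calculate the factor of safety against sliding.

With seepage parallel to the slope and the water table at the surface, the effective normal stress on the slip plane uses the buoyant unit weight γ' = γ_sat − γ_w while the driving shear stress uses γ_sat:
FS = [c' + γ' z cos²β tanφ'] / [γ_sat z sinβ cosβ]
(For c' = 0 this reduces to FS = (γ'/γ_sat)·tanφ'/tanβ.)
γ' = 19.0 − 9.81 = 9.19 kN/m³
Numerator = 0.0 + 9.19·4.3·cos²9.2°·tan30.9° = 0.0 + 9.19·4.3·0.9744·0.5985 = 23.046 kPa
Denominator = 19.0·4.3·sin9.2°·cos9.2° = 19.0·4.3·0.1599·0.9871 = 12.894 kPa
FS = 23.046 / 12.894 = 1.787

FS = 1.79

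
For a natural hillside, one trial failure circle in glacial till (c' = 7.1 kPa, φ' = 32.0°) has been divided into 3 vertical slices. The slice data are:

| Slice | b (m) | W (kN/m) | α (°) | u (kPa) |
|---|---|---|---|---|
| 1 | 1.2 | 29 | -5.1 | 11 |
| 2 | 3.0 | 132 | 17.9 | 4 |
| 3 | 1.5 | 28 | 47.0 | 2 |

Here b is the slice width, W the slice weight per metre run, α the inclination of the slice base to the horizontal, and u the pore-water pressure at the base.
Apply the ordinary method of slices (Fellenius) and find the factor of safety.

FS = 2.33

Ordinary method of slices: FS = Σ[c'·Δl_i + (W_i cosα_i − u_i·Δl_i)·tanφ'] / Σ W_i sinα_i, with Δl_i = b_i / cosα_i.
Slice 1: Δl = 1.2/cos(-5.1°) = 1.205 m; N'_1 = 29·cos(-5.1°) − 11·1.205 = 15.6; c'Δl = 8.55; W sinα = -2.6
Slice 2: Δl = 3.0/cos17.9° = 3.153 m; N'_2 = 132·cos17.9° − 4·3.153 = 113.0; c'Δl = 22.38; W sinα = 40.6
Slice 3: Δl = 1.5/cos47.0° = 2.199 m; N'_3 = 28·cos47.0° − 2·2.199 = 14.7; c'Δl = 15.62; W sinα = 20.5
Σc'Δl = 46.6 kN/m; ΣN' = 143.3 kN/m; ΣW sinα = 58.5 kN/m
Resisting = 46.6 + 143.3·tan32.0° = 46.6 + 89.6 = 136.1 kN/m
FS = 136.1 / 58.5 = 2.328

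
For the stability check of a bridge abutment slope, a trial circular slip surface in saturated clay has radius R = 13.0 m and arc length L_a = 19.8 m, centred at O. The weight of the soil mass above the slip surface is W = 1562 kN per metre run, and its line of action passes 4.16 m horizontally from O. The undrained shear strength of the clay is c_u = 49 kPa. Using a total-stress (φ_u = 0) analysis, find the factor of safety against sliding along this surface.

FS = 1.94

Taking moments about the centre O, the resisting moment is provided by the undrained shear strength acting along the arc:
M_R = c_u·L_a·R = 49·19.80·13.0 = 12612.6 kN·m/m
M_D = W·d = 1562·4.16 = 6497.9 kN·m/m
FS = M_R / M_D = 12612.6 / 6497.9 = 1.941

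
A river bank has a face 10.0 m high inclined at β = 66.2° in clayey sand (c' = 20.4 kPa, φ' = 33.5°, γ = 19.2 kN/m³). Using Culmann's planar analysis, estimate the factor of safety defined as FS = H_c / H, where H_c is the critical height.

FS = 2.05

H_c = (4c'/γ) · sinβ cosφ' / [1 − cos(β − φ')]
    = (4·20.4/19.2) · sin66.2°·cos33.5° / [1 − cos32.7°]
    = 4.250 · 0.7630 / 0.1585 = 20.46 m
FS = H_c / H = 20.46 / 10.0 = 2.046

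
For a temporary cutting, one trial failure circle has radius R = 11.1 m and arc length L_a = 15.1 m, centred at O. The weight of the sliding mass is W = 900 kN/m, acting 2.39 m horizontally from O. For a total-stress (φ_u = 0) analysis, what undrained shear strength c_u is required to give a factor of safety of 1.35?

c_u = 17.3 kPa

FS = c_u·L_a·R / (W·d), so c_u = FS·W·d / (L_a·R).
c_u = 1.35·900·2.39 / (15.10·11.1) = 2903.9 / 167.61 = 17.33 kPa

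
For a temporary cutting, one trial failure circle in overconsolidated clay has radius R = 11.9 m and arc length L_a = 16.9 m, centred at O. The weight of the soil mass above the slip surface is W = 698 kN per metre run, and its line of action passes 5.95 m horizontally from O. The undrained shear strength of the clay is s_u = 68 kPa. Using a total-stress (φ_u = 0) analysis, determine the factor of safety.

Taking moments about the centre O, the resisting moment is provided by the undrained shear strength acting along the arc:
M_R = s_u·L_a·R = 68·16.90·11.9 = 13675.5 kN·m/m
M_D = W·d = 698·5.95 = 4153.1 kN·m/m
FS = M_R / M_D = 13675.5 / 4153.1 = 3.293

FS = 3.29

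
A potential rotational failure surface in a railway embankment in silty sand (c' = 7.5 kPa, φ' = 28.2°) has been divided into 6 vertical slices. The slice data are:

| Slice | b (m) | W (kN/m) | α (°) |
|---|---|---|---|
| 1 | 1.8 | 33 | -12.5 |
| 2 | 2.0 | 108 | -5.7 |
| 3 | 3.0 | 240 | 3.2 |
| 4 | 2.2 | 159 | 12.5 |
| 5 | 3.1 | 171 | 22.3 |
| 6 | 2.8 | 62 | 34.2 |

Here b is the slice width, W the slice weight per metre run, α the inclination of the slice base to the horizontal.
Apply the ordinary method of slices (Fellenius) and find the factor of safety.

Ordinary method of slices: FS = Σ[c'·Δl_i + (W_i cosα_i)·tanφ'] / Σ W_i sinα_i, with Δl_i = b_i / cosα_i.
Slice 1: Δl = 1.8/cos(-12.5°) = 1.844 m; N'_1 = 33·cos(-12.5°) = 32.2; c'Δl = 13.83; W sinα = -7.1
Slice 2: Δl = 2.0/cos(-5.7°) = 2.010 m; N'_2 = 108·cos(-5.7°) = 107.5; c'Δl = 15.07; W sinα = -10.7
Slice 3: Δl = 3.0/cos3.2° = 3.005 m; N'_3 = 240·cos3.2° = 239.6; c'Δl = 22.54; W sinα = 13.4
Slice 4: Δl = 2.2/cos12.5° = 2.253 m; N'_4 = 159·cos12.5° = 155.2; c'Δl = 16.90; W sinα = 34.4
Slice 5: Δl = 3.1/cos22.3° = 3.351 m; N'_5 = 171·cos22.3° = 158.2; c'Δl = 25.13; W sinα = 64.9
Slice 6: Δl = 2.8/cos34.2° = 3.385 m; N'_6 = 62·cos34.2° = 51.3; c'Δl = 25.39; W sinα = 34.8
Σc'Δl = 118.9 kN/m; ΣN' = 744.0 kN/m; ΣW sinα = 129.7 kN/m
Resisting = 118.9 + 744.0·tan28.2° = 118.9 + 398.9 = 517.8 kN/m
FS = 517.8 / 129.7 = 3.993

FS = 3.99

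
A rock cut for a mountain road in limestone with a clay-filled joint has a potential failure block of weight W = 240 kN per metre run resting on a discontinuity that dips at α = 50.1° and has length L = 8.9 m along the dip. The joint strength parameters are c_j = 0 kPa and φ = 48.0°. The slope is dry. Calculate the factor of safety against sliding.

FS = 0.93

Resolving the block weight along and normal to the plane and applying the Mohr–Coulomb strength on the joint:
N' = W cosα = 240·cos50.1° = 153.9 kN/m
Driving force T = W sinα = 240·sin50.1° = 184.1 kN/m
Resisting force R = c_j·L + N'·tanφ = 0·8.9 + 153.9·tan48.0° = 0.0 + 171.0 = 171.0 kN/m
FS = R / T = 171.0 / 184.1 = 0.929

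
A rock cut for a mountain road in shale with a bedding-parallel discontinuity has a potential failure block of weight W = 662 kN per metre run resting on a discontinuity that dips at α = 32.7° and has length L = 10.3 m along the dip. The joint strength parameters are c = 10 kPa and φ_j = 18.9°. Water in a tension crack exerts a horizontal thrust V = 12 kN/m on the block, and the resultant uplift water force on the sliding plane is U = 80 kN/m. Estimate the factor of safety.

Resolving the block weight along and normal to the plane and applying the Mohr–Coulomb strength on the joint:
N' = W cosα − U − V sinα = 662·cos32.7° − 80 − 12·sin32.7° = 470.6 kN/m
Driving force T = W sinα + V cosα = 662·sin32.7° + 12·cos32.7° = 367.7 kN/m
Resisting force R = c·L + N'·tanφ_j = 10·10.3 + 470.6·tan18.9° = 103.0 + 161.1 = 264.1 kN/m
FS = R / T = 264.1 / 367.7 = 0.718

FS = 0.72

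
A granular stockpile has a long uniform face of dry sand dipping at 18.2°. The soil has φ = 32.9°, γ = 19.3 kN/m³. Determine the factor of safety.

For a dry cohesionless infinite slope the factor of safety is FS = tanφ / tanβ.
FS = tan32.9° / tan18.2° = 0.6469 / 0.3288 = 1.968

FS = 1.97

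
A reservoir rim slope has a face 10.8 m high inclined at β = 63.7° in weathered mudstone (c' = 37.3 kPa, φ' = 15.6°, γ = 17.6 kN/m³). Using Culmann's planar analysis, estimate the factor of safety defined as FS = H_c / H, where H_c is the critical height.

FS = 2.04

H_c = (4c'/γ) · sinβ cosφ' / [1 − cos(β − φ')]
    = (4·37.3/17.6) · sin63.7°·cos15.6° / [1 − cos48.1°]
    = 8.477 · 0.8635 / 0.3322 = 22.04 m
FS = H_c / H = 22.04 / 10.8 = 2.040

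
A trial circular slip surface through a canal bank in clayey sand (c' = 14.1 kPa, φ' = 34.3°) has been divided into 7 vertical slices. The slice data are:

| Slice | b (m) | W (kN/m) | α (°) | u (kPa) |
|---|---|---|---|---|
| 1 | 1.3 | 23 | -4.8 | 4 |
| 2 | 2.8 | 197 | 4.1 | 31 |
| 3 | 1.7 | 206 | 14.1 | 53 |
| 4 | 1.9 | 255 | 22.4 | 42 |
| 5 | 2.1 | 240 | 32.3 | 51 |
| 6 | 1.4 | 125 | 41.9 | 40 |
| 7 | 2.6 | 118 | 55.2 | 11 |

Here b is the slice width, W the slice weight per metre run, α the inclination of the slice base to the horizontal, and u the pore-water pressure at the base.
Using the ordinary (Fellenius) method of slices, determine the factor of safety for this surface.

FS = 1.23

Ordinary method of slices: FS = Σ[c'·Δl_i + (W_i cosα_i − u_i·Δl_i)·tanφ'] / Σ W_i sinα_i, with Δl_i = b_i / cosα_i.
Slice 1: Δl = 1.3/cos(-4.8°) = 1.305 m; N'_1 = 23·cos(-4.8°) − 4·1.305 = 17.7; c'Δl = 18.39; W sinα = -1.9
Slice 2: Δl = 2.8/cos4.1° = 2.807 m; N'_2 = 197·cos4.1° − 31·2.807 = 109.5; c'Δl = 39.58; W sinα = 14.1
Slice 3: Δl = 1.7/cos14.1° = 1.753 m; N'_3 = 206·cos14.1° − 53·1.753 = 106.9; c'Δl = 24.71; W sinα = 50.2
Slice 4: Δl = 1.9/cos22.4° = 2.055 m; N'_4 = 255·cos22.4° − 42·2.055 = 149.4; c'Δl = 28.98; W sinα = 97.2
Slice 5: Δl = 2.1/cos32.3° = 2.484 m; N'_5 = 240·cos32.3° − 51·2.484 = 76.2; c'Δl = 35.03; W sinα = 128.2
Slice 6: Δl = 1.4/cos41.9° = 1.881 m; N'_6 = 125·cos41.9° − 40·1.881 = 17.8; c'Δl = 26.52; W sinα = 83.5
Slice 7: Δl = 2.6/cos55.2° = 4.556 m; N'_7 = 118·cos55.2° − 11·4.556 = 17.2; c'Δl = 64.24; W sinα = 96.9
Σc'Δl = 237.5 kN/m; ΣN' = 494.7 kN/m; ΣW sinα = 468.1 kN/m
Resisting = 237.5 + 494.7·tan34.3° = 237.5 + 337.5 = 574.9 kN/m
FS = 574.9 / 468.1 = 1.228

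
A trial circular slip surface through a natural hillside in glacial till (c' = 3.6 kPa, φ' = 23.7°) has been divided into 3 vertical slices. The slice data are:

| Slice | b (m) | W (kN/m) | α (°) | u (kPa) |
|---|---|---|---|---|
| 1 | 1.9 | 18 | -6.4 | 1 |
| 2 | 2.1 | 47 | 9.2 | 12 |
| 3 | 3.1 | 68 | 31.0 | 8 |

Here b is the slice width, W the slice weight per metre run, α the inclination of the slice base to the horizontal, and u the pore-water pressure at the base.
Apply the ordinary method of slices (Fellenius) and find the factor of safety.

FS = 1.40

Ordinary method of slices: FS = Σ[c'·Δl_i + (W_i cosα_i − u_i·Δl_i)·tanφ'] / Σ W_i sinα_i, with Δl_i = b_i / cosα_i.
Slice 1: Δl = 1.9/cos(-6.4°) = 1.912 m; N'_1 = 18·cos(-6.4°) − 1·1.912 = 16.0; c'Δl = 6.88; W sinα = -2.0
Slice 2: Δl = 2.1/cos9.2° = 2.127 m; N'_2 = 47·cos9.2° − 12·2.127 = 20.9; c'Δl = 7.66; W sinα = 7.5
Slice 3: Δl = 3.1/cos31.0° = 3.617 m; N'_3 = 68·cos31.0° − 8·3.617 = 29.4; c'Δl = 13.02; W sinα = 35.0
Σc'Δl = 27.6 kN/m; ΣN' = 66.2 kN/m; ΣW sinα = 40.5 kN/m
Resisting = 27.6 + 66.2·tan23.7° = 27.6 + 29.1 = 56.6 kN/m
FS = 56.6 / 40.5 = 1.397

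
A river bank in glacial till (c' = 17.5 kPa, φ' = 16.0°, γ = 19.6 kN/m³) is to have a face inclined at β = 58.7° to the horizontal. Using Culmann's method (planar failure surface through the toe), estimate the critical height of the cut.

Culmann's analysis gives the critical failure plane at α_cr = (β + φ')/2 = (58.7 + 16.0)/2 = 37.4°, and the critical height
H_c = (4c'/γ) · sinβ cosφ' / [1 − cos(β − φ')]
    = (4·17.5/19.6) · sin58.7°·cos16.0° / [1 − cos(42.7°)]
    = 3.571 · 0.8545·0.9613 / [1 − 0.7349]
    = 3.571 · 0.8214 / 0.2651
    = 11.07 m

H_c = 11.07 m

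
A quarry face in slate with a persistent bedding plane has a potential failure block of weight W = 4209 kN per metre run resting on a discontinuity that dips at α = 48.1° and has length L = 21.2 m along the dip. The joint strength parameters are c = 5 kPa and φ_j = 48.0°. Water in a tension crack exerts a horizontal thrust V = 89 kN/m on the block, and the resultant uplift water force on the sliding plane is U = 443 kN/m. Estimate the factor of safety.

FS = 0.83

Resolving the block weight along and normal to the plane and applying the Mohr–Coulomb strength on the joint:
N' = W cosα − U − V sinα = 4209·cos48.1° − 443 − 89·sin48.1° = 2301.7 kN/m
Driving force T = W sinα + V cosα = 4209·sin48.1° + 89·cos48.1° = 3192.2 kN/m
Resisting force R = c·L + N'·tanφ_j = 5·21.2 + 2301.7·tan48.0° = 106.0 + 2556.3 = 2662.3 kN/m
FS = R / T = 2662.3 / 3192.2 = 0.834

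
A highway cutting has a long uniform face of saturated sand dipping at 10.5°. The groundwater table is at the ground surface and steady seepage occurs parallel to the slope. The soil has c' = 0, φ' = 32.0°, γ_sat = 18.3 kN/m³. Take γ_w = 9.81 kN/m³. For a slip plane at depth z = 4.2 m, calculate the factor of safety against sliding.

FS = 1.56

With seepage parallel to the slope and the water table at the surface, the effective normal stress on the slip plane uses the buoyant unit weight γ' = γ_sat − γ_w while the driving shear stress uses γ_sat:
FS = [c' + γ' z cos²β tanφ'] / [γ_sat z sinβ cosβ]
(For c' = 0 this reduces to FS = (γ'/γ_sat)·tanφ'/tanβ.)
γ' = 18.3 − 9.81 = 8.49 kN/m³
Numerator = 0.0 + 8.49·4.2·cos²10.5°·tan32.0° = 0.0 + 8.49·4.2·0.9668·0.6249 = 21.542 kPa
Denominator = 18.3·4.2·sin10.5°·cos10.5° = 18.3·4.2·0.1822·0.9833 = 13.772 kPa
FS = 21.542 / 13.772 = 1.564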